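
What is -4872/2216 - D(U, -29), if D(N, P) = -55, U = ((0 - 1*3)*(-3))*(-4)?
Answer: 14626/277 ≈ 52.801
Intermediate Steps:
U = -36 (U = ((0 - 3)*(-3))*(-4) = -3*(-3)*(-4) = 9*(-4) = -36)
-4872/2216 - D(U, -29) = -4872/2216 - 1*(-55) = -4872*1/2216 + 55 = -609/277 + 55 = 14626/277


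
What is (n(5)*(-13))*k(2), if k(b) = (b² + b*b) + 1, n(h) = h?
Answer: -585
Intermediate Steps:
k(b) = 1 + 2*b² (k(b) = (b² + b²) + 1 = 2*b² + 1 = 1 + 2*b²)
(n(5)*(-13))*k(2) = (5*(-13))*(1 + 2*2²) = -65*(1 + 2*4) = -65*(1 + 8) = -65*9 = -585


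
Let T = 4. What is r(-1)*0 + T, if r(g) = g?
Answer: 4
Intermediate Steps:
r(-1)*0 + T = -1*0 + 4 = 0 + 4 = 4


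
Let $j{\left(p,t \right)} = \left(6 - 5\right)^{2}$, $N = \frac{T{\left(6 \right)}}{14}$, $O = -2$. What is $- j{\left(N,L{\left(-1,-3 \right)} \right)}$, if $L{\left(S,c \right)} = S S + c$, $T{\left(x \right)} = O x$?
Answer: $-1$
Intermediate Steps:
$T{\left(x \right)} = - 2 x$
$L{\left(S,c \right)} = c + S^{2}$ ($L{\left(S,c \right)} = S^{2} + c = c + S^{2}$)
$N = - \frac{6}{7}$ ($N = \frac{\left(-2\right) 6}{14} = \left(-12\right) \frac{1}{14} = - \frac{6}{7} \approx -0.85714$)
$j{\left(p,t \right)} = 1$ ($j{\left(p,t \right)} = 1^{2} = 1$)
$- j{\left(N,L{\left(-1,-3 \right)} \right)} = \left(-1\right) 1 = -1$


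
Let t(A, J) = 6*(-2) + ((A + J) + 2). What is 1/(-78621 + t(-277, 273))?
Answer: -1/78635 ≈ -1.2717e-5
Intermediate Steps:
t(A, J) = -10 + A + J (t(A, J) = -12 + (2 + A + J) = -10 + A + J)
1/(-78621 + t(-277, 273)) = 1/(-78621 + (-10 - 277 + 273)) = 1/(-78621 - 14) = 1/(-78635) = -1/78635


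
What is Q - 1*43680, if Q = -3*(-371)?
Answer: -42567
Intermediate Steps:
Q = 1113
Q - 1*43680 = 1113 - 1*43680 = 1113 - 43680 = -42567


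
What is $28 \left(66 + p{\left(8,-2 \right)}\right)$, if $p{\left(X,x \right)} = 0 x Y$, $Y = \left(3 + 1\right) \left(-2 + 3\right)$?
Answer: $1848$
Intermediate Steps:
$Y = 4$ ($Y = 4 \cdot 1 = 4$)
$p{\left(X,x \right)} = 0$ ($p{\left(X,x \right)} = 0 x 4 = 0 \cdot 4 = 0$)
$28 \left(66 + p{\left(8,-2 \right)}\right) = 28 \left(66 + 0\right) = 28 \cdot 66 = 1848$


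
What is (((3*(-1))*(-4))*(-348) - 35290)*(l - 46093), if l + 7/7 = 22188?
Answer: 943474196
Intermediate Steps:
l = 22187 (l = -1 + 22188 = 22187)
(((3*(-1))*(-4))*(-348) - 35290)*(l - 46093) = (((3*(-1))*(-4))*(-348) - 35290)*(22187 - 46093) = (-3*(-4)*(-348) - 35290)*(-23906) = (12*(-348) - 35290)*(-23906) = (-4176 - 35290)*(-23906) = -39466*(-23906) = 943474196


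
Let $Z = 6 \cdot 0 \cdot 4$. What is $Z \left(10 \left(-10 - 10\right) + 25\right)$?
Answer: $0$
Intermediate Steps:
$Z = 0$ ($Z = 0 \cdot 4 = 0$)
$Z \left(10 \left(-10 - 10\right) + 25\right) = 0 \left(10 \left(-10 - 10\right) + 25\right) = 0 \left(10 \left(-20\right) + 25\right) = 0 \left(-200 + 25\right) = 0 \left(-175\right) = 0$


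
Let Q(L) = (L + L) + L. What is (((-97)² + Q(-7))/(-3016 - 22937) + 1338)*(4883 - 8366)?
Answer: -40304957886/8651 ≈ -4.6590e+6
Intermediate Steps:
Q(L) = 3*L (Q(L) = 2*L + L = 3*L)
(((-97)² + Q(-7))/(-3016 - 22937) + 1338)*(4883 - 8366) = (((-97)² + 3*(-7))/(-3016 - 22937) + 1338)*(4883 - 8366) = ((9409 - 21)/(-25953) + 1338)*(-3483) = (9388*(-1/25953) + 1338)*(-3483) = (-9388/25953 + 1338)*(-3483) = (34715726/25953)*(-3483) = -40304957886/8651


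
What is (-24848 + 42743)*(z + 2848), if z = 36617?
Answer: 706226175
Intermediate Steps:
(-24848 + 42743)*(z + 2848) = (-24848 + 42743)*(36617 + 2848) = 17895*39465 = 706226175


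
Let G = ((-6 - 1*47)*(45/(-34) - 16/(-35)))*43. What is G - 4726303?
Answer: -5621950921/1190 ≈ -4.7243e+6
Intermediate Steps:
G = 2349649/1190 (G = ((-6 - 47)*(45*(-1/34) - 16*(-1/35)))*43 = -53*(-45/34 + 16/35)*43 = -53*(-1031/1190)*43 = (54643/1190)*43 = 2349649/1190 ≈ 1974.5)
G - 4726303 = 2349649/1190 - 4726303 = -5621950921/1190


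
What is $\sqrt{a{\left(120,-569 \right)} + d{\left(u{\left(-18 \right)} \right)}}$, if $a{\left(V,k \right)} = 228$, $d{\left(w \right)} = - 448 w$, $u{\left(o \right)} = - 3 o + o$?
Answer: $10 i \sqrt{159} \approx 126.1 i$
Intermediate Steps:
$u{\left(o \right)} = - 2 o$
$\sqrt{a{\left(120,-569 \right)} + d{\left(u{\left(-18 \right)} \right)}} = \sqrt{228 - 448 \left(\left(-2\right) \left(-18\right)\right)} = \sqrt{228 - 16128} = \sqrt{-15900} = 10 i \sqrt{159}$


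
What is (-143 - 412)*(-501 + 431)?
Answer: 38850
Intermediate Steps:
(-143 - 412)*(-501 + 431) = -555*(-70) = 38850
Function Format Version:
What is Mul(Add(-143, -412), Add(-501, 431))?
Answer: 38850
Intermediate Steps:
Mul(Add(-143, -412), Add(-501, 431)) = Mul(-555, -70) = 38850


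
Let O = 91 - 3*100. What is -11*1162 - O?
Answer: -12573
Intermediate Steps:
O = -209 (O = 91 - 300 = -209)
-11*1162 - O = -11*1162 - 1*(-209) = -12782 + 209 = -12573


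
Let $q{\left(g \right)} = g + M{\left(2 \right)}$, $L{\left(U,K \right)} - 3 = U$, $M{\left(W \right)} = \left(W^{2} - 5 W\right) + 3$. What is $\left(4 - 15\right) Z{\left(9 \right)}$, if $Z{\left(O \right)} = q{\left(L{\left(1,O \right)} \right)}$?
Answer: $-11$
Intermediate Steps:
$M{\left(W \right)} = 3 + W^{2} - 5 W$
$L{\left(U,K \right)} = 3 + U$
$q{\left(g \right)} = -3 + g$ ($q{\left(g \right)} = g + \left(3 + 2^{2} - 10\right) = g + \left(3 + 4 - 10\right) = g - 3 = -3 + g$)
$Z{\left(O \right)} = 1$ ($Z{\left(O \right)} = -3 + \left(3 + 1\right) = -3 + 4 = 1$)
$\left(4 - 15\right) Z{\left(9 \right)} = \left(4 - 15\right) 1 = \left(-11\right) 1 = -11$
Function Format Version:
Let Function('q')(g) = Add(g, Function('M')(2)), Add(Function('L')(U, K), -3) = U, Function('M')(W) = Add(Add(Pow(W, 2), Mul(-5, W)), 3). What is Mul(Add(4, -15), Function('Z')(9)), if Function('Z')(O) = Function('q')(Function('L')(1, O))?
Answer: -11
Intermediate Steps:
Function('M')(W) = Add(3, Pow(W, 2), Mul(-5, W))
Function('L')(U, K) = Add(3, U)
Function('q')(g) = Add(-3, g) (Function('q')(g) = Add(g, Add(3, Pow(2, 2), Mul(-5, 2))) = Add(g, Add(3, 4, -10)) = Add(g, -3) = Add(-3, g))
Function('Z')(O) = 1 (Function('Z')(O) = Add(-3, Add(3, 1)) = Add(-3, 4) = 1)
Mul(Add(4, -15), Function('Z')(9)) = Mul(Add(4, -15), 1) = Mul(-11, 1) = -11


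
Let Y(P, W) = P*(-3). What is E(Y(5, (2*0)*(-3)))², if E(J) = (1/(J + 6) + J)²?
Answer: 342102016/6561 ≈ 52142.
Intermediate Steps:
Y(P, W) = -3*P
E(J) = (J + 1/(6 + J))² (E(J) = (1/(6 + J) + J)² = (J + 1/(6 + J))²)
E(Y(5, (2*0)*(-3)))² = ((1 + (-3*5)² + 6*(-3*5))²/(6 - 3*5)²)² = ((1 + (-15)² + 6*(-15))²/(6 - 15)²)² = ((1 + 225 - 90)²/(-9)²)² = ((1/81)*136²)² = ((1/81)*18496)² = (18496/81)² = 342102016/6561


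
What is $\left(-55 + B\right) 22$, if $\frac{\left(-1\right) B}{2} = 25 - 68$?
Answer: $682$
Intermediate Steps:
$B = 86$ ($B = - 2 \left(25 - 68\right) = \left(-2\right) \left(-43\right) = 86$)
$\left(-55 + B\right) 22 = \left(-55 + 86\right) 22 = 31 \cdot 22 = 682$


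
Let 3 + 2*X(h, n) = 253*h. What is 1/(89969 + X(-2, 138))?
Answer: 2/179429 ≈ 1.1146e-5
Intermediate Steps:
X(h, n) = -3/2 + 253*h/2 (X(h, n) = -3/2 + (253*h)/2 = -3/2 + 253*h/2)
1/(89969 + X(-2, 138)) = 1/(89969 + (-3/2 + (253/2)*(-2))) = 1/(89969 + (-3/2 - 253)) = 1/(89969 - 509/2) = 1/(179429/2) = 2/179429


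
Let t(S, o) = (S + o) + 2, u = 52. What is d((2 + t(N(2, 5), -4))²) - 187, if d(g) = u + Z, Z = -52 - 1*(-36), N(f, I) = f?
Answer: -151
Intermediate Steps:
t(S, o) = 2 + S + o
Z = -16 (Z = -52 + 36 = -16)
d(g) = 36 (d(g) = 52 - 16 = 36)
d((2 + t(N(2, 5), -4))²) - 187 = 36 - 187 = -151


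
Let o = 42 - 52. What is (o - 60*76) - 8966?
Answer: -13536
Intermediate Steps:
o = -10
(o - 60*76) - 8966 = (-10 - 60*76) - 8966 = (-10 - 4560) - 8966 = -4570 - 8966 = -13536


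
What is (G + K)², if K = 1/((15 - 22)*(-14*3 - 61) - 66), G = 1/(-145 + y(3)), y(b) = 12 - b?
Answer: 269361/7935246400 ≈ 3.3945e-5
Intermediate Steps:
G = -1/136 (G = 1/(-145 + (12 - 1*3)) = 1/(-145 + (12 - 3)) = 1/(-145 + 9) = 1/(-136) = -1/136 ≈ -0.0073529)
K = 1/655 (K = 1/(-7*(-42 - 61) - 66) = 1/(-7*(-103) - 66) = 1/(721 - 66) = 1/655 ≈ 0.0015267)
(G + K)² = (-1/136 + 1/655)² = (-519/89080)² = 269361/7935246400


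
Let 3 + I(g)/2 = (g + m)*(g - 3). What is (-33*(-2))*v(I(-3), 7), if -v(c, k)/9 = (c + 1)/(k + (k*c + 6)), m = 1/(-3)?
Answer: -20790/251 ≈ -82.829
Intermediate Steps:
m = -⅓ ≈ -0.33333
I(g) = -6 + 2*(-3 + g)*(-⅓ + g) (I(g) = -6 + 2*((g - ⅓)*(g - 3)) = -6 + 2*((-⅓ + g)*(-3 + g)) = -6 + 2*((-3 + g)*(-⅓ + g)) = -6 + 2*(-3 + g)*(-⅓ + g))
v(c, k) = -9*(1 + c)/(6 + k + c*k) (v(c, k) = -9*(c + 1)/(k + (k*c + 6)) = -9*(1 + c)/(k + (c*k + 6)) = -9*(1 + c)/(k + (6 + c*k)) = -9*(1 + c)/(6 + k + c*k))
(-33*(-2))*v(I(-3), 7) = (-33*(-2))*(9*(-1 - (-4 + 2*(-3)² - 20/3*(-3)))/(6 + 7 + (-4 + 2*(-3)² - 20/3*(-3))*7)) = 66*(9*(-1 - (-4 + 2*9 + 20))/(6 + 7 + (-4 + 2*9 + 20)*7)) = 66*(9*(-1 - (-4 + 18 + 20))/(6 + 7 + (-4 + 18 + 20)*7)) = 66*(9*(-1 - 1*34)/(6 + 7 + 34*7)) = 66*(9*(-1 - 34)/(6 + 7 + 238)) = 66*(9*(-35)/251) = 66*(9*(1/251)*(-35)) = 66*(-315/251) = -20790/251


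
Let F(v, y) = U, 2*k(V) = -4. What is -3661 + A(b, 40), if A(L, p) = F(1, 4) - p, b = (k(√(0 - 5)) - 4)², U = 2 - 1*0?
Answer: -3699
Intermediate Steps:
k(V) = -2 (k(V) = (½)*(-4) = -2)
U = 2 (U = 2 + 0 = 2)
F(v, y) = 2
b = 36 (b = (-2 - 4)² = (-6)² = 36)
A(L, p) = 2 - p
-3661 + A(b, 40) = -3661 + (2 - 1*40) = -3661 + (2 - 40) = -3661 - 38 = -3699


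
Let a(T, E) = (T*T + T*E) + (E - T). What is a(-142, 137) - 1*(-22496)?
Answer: 23485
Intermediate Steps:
a(T, E) = E + T² - T + E*T (a(T, E) = (T² + E*T) + (E - T) = E + T² - T + E*T)
a(-142, 137) - 1*(-22496) = (137 + (-142)² - 1*(-142) + 137*(-142)) - 1*(-22496) = (137 + 20164 + 142 - 19454) + 22496 = 989 + 22496 = 23485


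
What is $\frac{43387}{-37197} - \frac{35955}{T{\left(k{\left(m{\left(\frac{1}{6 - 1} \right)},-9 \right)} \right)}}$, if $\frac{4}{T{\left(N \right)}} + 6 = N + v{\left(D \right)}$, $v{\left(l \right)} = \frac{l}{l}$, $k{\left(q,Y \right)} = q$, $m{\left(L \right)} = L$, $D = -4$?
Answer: $\frac{1604858375}{37197} \approx 43145.0$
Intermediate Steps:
$v{\left(l \right)} = 1$
$T{\left(N \right)} = \frac{4}{-5 + N}$ ($T{\left(N \right)} = \frac{4}{-6 + \left(N + 1\right)} = \frac{4}{-6 + \left(1 + N\right)} = \frac{4}{-5 + N}$)
$\frac{43387}{-37197} - \frac{35955}{T{\left(k{\left(m{\left(\frac{1}{6 - 1} \right)},-9 \right)} \right)}} = \frac{43387}{-37197} - \frac{35955}{4 \frac{1}{-5 + \frac{1}{6 - 1}}} = 43387 \left(- \frac{1}{37197}\right) - \frac{35955}{4 \frac{1}{-5 + \frac{1}{5}}} = - \frac{43387}{37197} - \frac{35955}{4 \frac{1}{-5 + \frac{1}{5}}} = - \frac{43387}{37197} - \frac{35955}{4 \frac{1}{- \frac{24}{5}}} = - \frac{43387}{37197} - \frac{35955}{4 \left(- \frac{5}{24}\right)} = - \frac{43387}{37197} - \frac{35955}{- \frac{5}{6}} = - \frac{43387}{37197} - -43146 = - \frac{43387}{37197} + 43146 = \frac{1604858375}{37197}$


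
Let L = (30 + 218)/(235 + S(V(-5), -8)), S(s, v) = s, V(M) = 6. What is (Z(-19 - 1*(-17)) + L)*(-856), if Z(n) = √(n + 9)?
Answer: -212288/241 - 856*√7 ≈ -3145.6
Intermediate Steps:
Z(n) = √(9 + n)
L = 248/241 (L = (30 + 218)/(235 + 6) = 248/241 ≈ 1.0290)
(Z(-19 - 1*(-17)) + L)*(-856) = (√(9 + (-19 - 1*(-17))) + 248/241)*(-856) = (√(9 + (-19 + 17)) + 248/241)*(-856) = (√(9 - 2) + 248/241)*(-856) = (√7 + 248/241)*(-856) = (248/241 + √7)*(-856) = -212288/241 - 856*√7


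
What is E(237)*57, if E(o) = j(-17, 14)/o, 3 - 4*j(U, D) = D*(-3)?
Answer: 855/316 ≈ 2.7057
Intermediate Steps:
j(U, D) = ¾ + 3*D/4 (j(U, D) = ¾ - D*(-3)/4 = ¾ - (-3)*D/4 = ¾ + 3*D/4)
E(o) = 45/(4*o) (E(o) = (¾ + (¾)*14)/o = (¾ + 21/2)/o = 45/(4*o))
E(237)*57 = ((45/4)/237)*57 = ((45/4)*(1/237))*57 = (15/316)*57 = 855/316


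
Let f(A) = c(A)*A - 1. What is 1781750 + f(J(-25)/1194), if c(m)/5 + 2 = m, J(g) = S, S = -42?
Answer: 70559056324/39601 ≈ 1.7818e+6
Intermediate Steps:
J(g) = -42
c(m) = -10 + 5*m
f(A) = -1 + A*(-10 + 5*A) (f(A) = (-10 + 5*A)*A - 1 = A*(-10 + 5*A) - 1 = -1 + A*(-10 + 5*A))
1781750 + f(J(-25)/1194) = 1781750 + (-1 + 5*(-42/1194)*(-2 - 42/1194)) = 1781750 + (-1 + 5*(-42*1/1194)*(-2 - 42*1/1194)) = 1781750 + (-1 + 5*(-7/199)*(-2 - 7/199)) = 1781750 + (-1 + 5*(-7/199)*(-405/199)) = 1781750 + (-1 + 14175/39601) = 1781750 - 25426/39601 = 70559056324/39601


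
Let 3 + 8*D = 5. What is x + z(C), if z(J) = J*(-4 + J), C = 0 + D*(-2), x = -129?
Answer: -507/4 ≈ -126.75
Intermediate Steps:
D = ¼ (D = -3/8 + (⅛)*5 = -3/8 + 5/8 = ¼ ≈ 0.25000)
C = -½ (C = 0 + (¼)*(-2) = 0 - ½ = -½ ≈ -0.50000)
x + z(C) = -129 - (-4 - ½)/2 = -129 - ½*(-9/2) = -129 + 9/4 = -507/4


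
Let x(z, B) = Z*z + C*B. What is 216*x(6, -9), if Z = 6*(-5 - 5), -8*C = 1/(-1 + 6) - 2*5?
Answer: -400707/5 ≈ -80141.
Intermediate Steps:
C = 49/40 (C = -(1/(-1 + 6) - 2*5)/8 = -(1/5 - 10)/8 = -(⅕ - 10)/8 = -⅛*(-49/5) = 49/40 ≈ 1.2250)
Z = -60 (Z = 6*(-10) = -60)
x(z, B) = -60*z + 49*B/40
216*x(6, -9) = 216*(-60*6 + (49/40)*(-9)) = 216*(-360 - 441/40) = 216*(-14841/40) = -400707/5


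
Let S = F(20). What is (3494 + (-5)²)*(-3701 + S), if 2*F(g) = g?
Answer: -12988629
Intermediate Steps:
F(g) = g/2
S = 10 (S = (½)*20 = 10)
(3494 + (-5)²)*(-3701 + S) = (3494 + (-5)²)*(-3701 + 10) = (3494 + 25)*(-3691) = 3519*(-3691) = -12988629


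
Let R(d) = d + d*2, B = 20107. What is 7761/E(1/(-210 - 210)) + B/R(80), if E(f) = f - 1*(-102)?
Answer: 1643672573/10281360 ≈ 159.87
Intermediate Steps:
R(d) = 3*d (R(d) = d + 2*d = 3*d)
E(f) = 102 + f (E(f) = f + 102 = 102 + f)
7761/E(1/(-210 - 210)) + B/R(80) = 7761/(102 + 1/(-210 - 210)) + 20107/((3*80)) = 7761/(102 + 1/(-420)) + 20107/240 = 7761/(102 - 1/420) + 20107*(1/240) = 7761/(42839/420) + 20107/240 = 7761*(420/42839) + 20107/240 = 3259620/42839 + 20107/240 = 1643672573/10281360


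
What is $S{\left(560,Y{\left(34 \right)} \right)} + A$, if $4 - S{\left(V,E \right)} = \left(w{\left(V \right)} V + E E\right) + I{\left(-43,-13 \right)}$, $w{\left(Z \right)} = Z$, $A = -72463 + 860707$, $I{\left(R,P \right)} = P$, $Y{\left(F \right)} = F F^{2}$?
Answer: $-1544329755$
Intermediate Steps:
$Y{\left(F \right)} = F^{3}$
$A = 788244$
$S{\left(V,E \right)} = 17 - E^{2} - V^{2}$ ($S{\left(V,E \right)} = 4 - \left(\left(V V + E E\right) - 13\right) = 4 - \left(\left(V^{2} + E^{2}\right) - 13\right) = 4 - \left(\left(E^{2} + V^{2}\right) - 13\right) = 4 - \left(-13 + E^{2} + V^{2}\right) = 17 - E^{2} - V^{2}$)
$S{\left(560,Y{\left(34 \right)} \right)} + A = \left(17 - \left(34^{3}\right)^{2} - 560^{2}\right) + 788244 = \left(17 - 39304^{2} - 313600\right) + 788244 = \left(17 - 1544804416 - 313600\right) + 788244 = -1545117999 + 788244 = -1544329755$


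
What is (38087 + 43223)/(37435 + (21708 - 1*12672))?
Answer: 81310/46471 ≈ 1.7497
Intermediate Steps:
(38087 + 43223)/(37435 + (21708 - 1*12672)) = 81310/(37435 + (21708 - 12672)) = 81310/(37435 + 9036) = 81310/46471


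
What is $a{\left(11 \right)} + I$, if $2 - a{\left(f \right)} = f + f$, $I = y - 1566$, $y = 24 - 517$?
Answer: $-2079$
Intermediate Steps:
$y = -493$ ($y = 24 - 517 = -493$)
$I = -2059$ ($I = -493 - 1566 = -2059$)
$a{\left(f \right)} = 2 - 2 f$ ($a{\left(f \right)} = 2 - \left(f + f\right) = 2 - 2 f$)
$a{\left(11 \right)} + I = \left(2 - 22\right) - 2059 = -20 - 2059 = -2079$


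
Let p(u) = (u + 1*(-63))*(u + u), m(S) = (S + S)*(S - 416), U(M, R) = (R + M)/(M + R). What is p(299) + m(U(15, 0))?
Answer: 140298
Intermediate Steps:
U(M, R) = 1 (U(M, R) = (M + R)/(M + R) = 1)
m(S) = 2*S*(-416 + S) (m(S) = (2*S)*(-416 + S) = 2*S*(-416 + S))
p(u) = 2*u*(-63 + u) (p(u) = (u - 63)*(2*u) = (-63 + u)*(2*u) = 2*u*(-63 + u))
p(299) + m(U(15, 0)) = 2*299*(-63 + 299) + 2*1*(-416 + 1) = 2*299*236 + 2*1*(-415) = 141128 - 830 = 140298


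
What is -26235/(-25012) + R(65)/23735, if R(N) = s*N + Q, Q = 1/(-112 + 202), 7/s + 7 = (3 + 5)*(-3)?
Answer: 868137643361/828155448900 ≈ 1.0483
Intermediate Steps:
s = -7/31 (s = 7/(-7 + (3 + 5)*(-3)) = 7/(-7 + 8*(-3)) = 7/(-7 - 24) = 7/(-31) = 7*(-1/31) = -7/31 ≈ -0.22581)
Q = 1/90 ≈ 0.011111
R(N) = 1/90 - 7*N/31 (R(N) = -7*N/31 + 1/90 = 1/90 - 7*N/31)
-26235/(-25012) + R(65)/23735 = -26235/(-25012) + (1/90 - 7/31*65)/23735 = -26235*(-1/25012) + (1/90 - 455/31)*(1/23735) = 26235/25012 - 40919/2790*1/23735 = 26235/25012 - 40919/66220650 = 868137643361/828155448900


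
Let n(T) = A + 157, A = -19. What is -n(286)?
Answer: -138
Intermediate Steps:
n(T) = 138 (n(T) = -19 + 157 = 138)
-n(286) = -1*138 = -138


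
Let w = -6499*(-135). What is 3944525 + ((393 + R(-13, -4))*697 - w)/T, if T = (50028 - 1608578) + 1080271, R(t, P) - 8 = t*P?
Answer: 1886584034099/478279 ≈ 3.9445e+6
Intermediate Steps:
R(t, P) = 8 + P*t (R(t, P) = 8 + t*P = 8 + P*t)
w = 877365
T = -478279 (T = -1558550 + 1080271 = -478279)
3944525 + ((393 + R(-13, -4))*697 - w)/T = 3944525 + ((393 + (8 - 4*(-13)))*697 - 1*877365)/(-478279) = 3944525 + ((393 + (8 + 52))*697 - 877365)*(-1/478279) = 3944525 + ((393 + 60)*697 - 877365)*(-1/478279) = 3944525 + (453*697 - 877365)*(-1/478279) = 3944525 + (315741 - 877365)*(-1/478279) = 3944525 - 561624*(-1/478279) = 3944525 + 561624/478279 = 1886584034099/478279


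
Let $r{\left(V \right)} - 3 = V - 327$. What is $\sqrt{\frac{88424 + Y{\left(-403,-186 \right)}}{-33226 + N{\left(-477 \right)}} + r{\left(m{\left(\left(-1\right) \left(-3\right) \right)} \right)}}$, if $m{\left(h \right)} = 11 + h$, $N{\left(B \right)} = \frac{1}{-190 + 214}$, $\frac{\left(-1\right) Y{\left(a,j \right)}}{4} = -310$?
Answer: $\frac{i \sqrt{198839869948918}}{797423} \approx 17.683 i$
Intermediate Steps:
$Y{\left(a,j \right)} = 1240$ ($Y{\left(a,j \right)} = \left(-4\right) \left(-310\right) = 1240$)
$N{\left(B \right)} = \frac{1}{24}$
$r{\left(V \right)} = -324 + V$ ($r{\left(V \right)} = 3 + \left(V - 327\right) = 3 + \left(-327 + V\right) = -324 + V$)
$\sqrt{\frac{88424 + Y{\left(-403,-186 \right)}}{-33226 + N{\left(-477 \right)}} + r{\left(m{\left(\left(-1\right) \left(-3\right) \right)} \right)}} = \sqrt{\frac{88424 + 1240}{-33226 + \frac{1}{24}} + \left(-324 + \left(11 - -3\right)\right)} = \sqrt{\frac{89664}{- \frac{797423}{24}} + \left(-324 + \left(11 + 3\right)\right)} = \sqrt{89664 \left(- \frac{24}{797423}\right) + \left(-324 + 14\right)} = \sqrt{- \frac{2151936}{797423} - 310} = \sqrt{- \frac{249353066}{797423}} = \frac{i \sqrt{198839869948918}}{797423}$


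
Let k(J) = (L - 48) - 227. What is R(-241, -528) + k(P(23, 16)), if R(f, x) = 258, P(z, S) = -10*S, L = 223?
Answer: 206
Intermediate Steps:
k(J) = -52 (k(J) = (223 - 48) - 227 = 175 - 227 = -52)
R(-241, -528) + k(P(23, 16)) = 258 - 52 = 206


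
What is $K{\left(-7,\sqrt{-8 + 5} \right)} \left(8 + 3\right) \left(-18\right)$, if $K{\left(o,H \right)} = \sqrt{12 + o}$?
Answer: $- 198 \sqrt{5} \approx -442.74$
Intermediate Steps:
$K{\left(-7,\sqrt{-8 + 5} \right)} \left(8 + 3\right) \left(-18\right) = \sqrt{12 - 7} \left(8 + 3\right) \left(-18\right) = \sqrt{5} \cdot 11 \left(-18\right) = \sqrt{5} \left(-198\right) = - 198 \sqrt{5}$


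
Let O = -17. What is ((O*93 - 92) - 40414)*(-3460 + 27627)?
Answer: -1017116529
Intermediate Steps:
((O*93 - 92) - 40414)*(-3460 + 27627) = ((-17*93 - 92) - 40414)*(-3460 + 27627) = ((-1581 - 92) - 40414)*24167 = (-1673 - 40414)*24167 = -42087*24167 = -1017116529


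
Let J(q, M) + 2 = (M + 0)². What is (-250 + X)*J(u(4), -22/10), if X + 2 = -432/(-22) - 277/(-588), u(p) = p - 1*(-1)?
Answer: -106491551/161700 ≈ -658.58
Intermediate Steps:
u(p) = 1 + p (u(p) = p + 1 = 1 + p)
J(q, M) = -2 + M² (J(q, M) = -2 + (M + 0)² = -2 + M²)
X = 117119/6468 (X = -2 + (-432/(-22) - 277/(-588)) = -2 + (-432*(-1/22) - 277*(-1/588)) = -2 + (216/11 + 277/588) = -2 + 130055/6468 = 117119/6468 ≈ 18.107)
(-250 + X)*J(u(4), -22/10) = (-250 + 117119/6468)*(-2 + (-22/10)²) = -1499881*(-2 + (-22*⅒)²)/6468 = -1499881*(-2 + (-11/5)²)/6468 = -1499881*(-2 + 121/25)/6468 = -1499881/6468*71/25 = -106491551/161700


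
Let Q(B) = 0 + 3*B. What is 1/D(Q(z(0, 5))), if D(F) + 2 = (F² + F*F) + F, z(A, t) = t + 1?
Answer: 1/664 ≈ 0.0015060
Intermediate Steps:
z(A, t) = 1 + t
Q(B) = 3*B
D(F) = -2 + F + 2*F² (D(F) = -2 + ((F² + F*F) + F) = -2 + ((F² + F²) + F) = -2 + (2*F² + F) = -2 + (F + 2*F²) = -2 + F + 2*F²)
1/D(Q(z(0, 5))) = 1/(-2 + 3*(1 + 5) + 2*(3*(1 + 5))²) = 1/(-2 + 3*6 + 2*(3*6)²) = 1/(-2 + 18 + 2*18²) = 1/(-2 + 18 + 2*324) = 1/(-2 + 18 + 648) = 1/664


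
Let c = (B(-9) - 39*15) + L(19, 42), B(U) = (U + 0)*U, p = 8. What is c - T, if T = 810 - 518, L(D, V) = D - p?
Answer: -785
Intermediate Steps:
L(D, V) = -8 + D (L(D, V) = D - 1*8 = D - 8 = -8 + D)
B(U) = U² (B(U) = U*U = U²)
c = -493 (c = ((-9)² - 39*15) + (-8 + 19) = (81 - 585) + 11 = -504 + 11 = -493)
T = 292
c - T = -493 - 1*292 = -493 - 292 = -785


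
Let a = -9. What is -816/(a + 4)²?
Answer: -816/25 ≈ -32.640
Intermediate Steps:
-816/(a + 4)² = -816/(-9 + 4)² = -816/((-5)²) = -816/25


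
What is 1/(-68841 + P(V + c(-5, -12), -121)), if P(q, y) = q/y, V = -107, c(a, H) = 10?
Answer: -121/8329664 ≈ -1.4526e-5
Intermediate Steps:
1/(-68841 + P(V + c(-5, -12), -121)) = 1/(-68841 + (-107 + 10)/(-121)) = 1/(-68841 - 97*(-1/121)) = 1/(-68841 + 97/121) = 1/(-8329664/121) = -121/8329664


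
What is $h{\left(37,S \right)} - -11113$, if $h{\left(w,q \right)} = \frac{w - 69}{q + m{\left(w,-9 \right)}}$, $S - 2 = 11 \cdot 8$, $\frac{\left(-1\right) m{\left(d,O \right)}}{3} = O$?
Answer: $\frac{1300189}{117} \approx 11113.0$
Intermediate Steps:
$m{\left(d,O \right)} = - 3 O$
$S = 90$ ($S = 2 + 11 \cdot 8 = 2 + 88 = 90$)
$h{\left(w,q \right)} = \frac{-69 + w}{27 + q}$ ($h{\left(w,q \right)} = \frac{w - 69}{q - -27} = \frac{-69 + w}{q + 27} = \frac{-69 + w}{27 + q}$)
$h{\left(37,S \right)} - -11113 = \frac{-69 + 37}{27 + 90} - -11113 = \frac{1}{117} \left(-32\right) + 11113 = - \frac{32}{117} + 11113 = \frac{1300189}{117}$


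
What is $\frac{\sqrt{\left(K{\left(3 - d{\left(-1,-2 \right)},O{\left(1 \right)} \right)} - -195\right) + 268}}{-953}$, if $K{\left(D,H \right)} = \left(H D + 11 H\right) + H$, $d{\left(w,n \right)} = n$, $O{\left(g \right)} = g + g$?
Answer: $- \frac{\sqrt{497}}{953} \approx -0.023393$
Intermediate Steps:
$O{\left(g \right)} = 2 g$
$K{\left(D,H \right)} = 12 H + D H$ ($K{\left(D,H \right)} = \left(D H + 11 H\right) + H = \left(11 H + D H\right) + H = 12 H + D H$)
$\frac{\sqrt{\left(K{\left(3 - d{\left(-1,-2 \right)},O{\left(1 \right)} \right)} - -195\right) + 268}}{-953} = \frac{\sqrt{\left(2 \cdot 1 \left(12 + \left(3 - -2\right)\right) - -195\right) + 268}}{-953} = \sqrt{\left(2 \left(12 + \left(3 + 2\right)\right) + 195\right) + 268} \left(- \frac{1}{953}\right) = \sqrt{\left(2 \left(12 + 5\right) + 195\right) + 268} \left(- \frac{1}{953}\right) = \sqrt{\left(2 \cdot 17 + 195\right) + 268} \left(- \frac{1}{953}\right) = \sqrt{\left(34 + 195\right) + 268} \left(- \frac{1}{953}\right) = \sqrt{229 + 268} \left(- \frac{1}{953}\right) = \sqrt{497} \left(- \frac{1}{953}\right) = - \frac{\sqrt{497}}{953}$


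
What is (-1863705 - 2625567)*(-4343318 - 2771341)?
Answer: 31939639438248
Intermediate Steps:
(-1863705 - 2625567)*(-4343318 - 2771341) = -4489272*(-7114659) = 31939639438248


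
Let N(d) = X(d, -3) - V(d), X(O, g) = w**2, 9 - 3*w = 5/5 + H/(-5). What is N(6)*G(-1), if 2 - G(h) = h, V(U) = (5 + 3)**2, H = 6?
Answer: -12284/75 ≈ -163.79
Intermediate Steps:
w = 46/15 (w = 3 - (5/5 + 6/(-5))/3 = 3 - (5*(1/5) + 6*(-1/5))/3 = 3 - (1 - 6/5)/3 = 3 - 1/3*(-1/5) = 3 + 1/15 = 46/15 ≈ 3.0667)
V(U) = 64 (V(U) = 8**2 = 64)
G(h) = 2 - h
X(O, g) = 2116/225 (X(O, g) = (46/15)**2 = 2116/225)
N(d) = -12284/225 (N(d) = 2116/225 - 1*64 = 2116/225 - 64 = -12284/225)
N(6)*G(-1) = -12284*(2 - 1*(-1))/225 = -12284*(2 + 1)/225 = -12284/225*3 = -12284/75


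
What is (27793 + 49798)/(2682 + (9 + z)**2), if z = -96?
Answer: 77591/10251 ≈ 7.5691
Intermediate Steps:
(27793 + 49798)/(2682 + (9 + z)**2) = (27793 + 49798)/(2682 + (9 - 96)**2) = 77591/(2682 + (-87)**2) = 77591/(2682 + 7569) = 77591/10251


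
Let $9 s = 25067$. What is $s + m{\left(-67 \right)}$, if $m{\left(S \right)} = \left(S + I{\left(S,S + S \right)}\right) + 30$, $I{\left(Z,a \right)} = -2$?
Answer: $\frac{24716}{9} \approx 2746.2$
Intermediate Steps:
$s = \frac{25067}{9}$ ($s = \frac{1}{9} \cdot 25067 = \frac{25067}{9} \approx 2785.2$)
$m{\left(S \right)} = 28 + S$ ($m{\left(S \right)} = \left(S - 2\right) + 30 = \left(-2 + S\right) + 30 = 28 + S$)
$s + m{\left(-67 \right)} = \frac{25067}{9} + \left(28 - 67\right) = \frac{25067}{9} - 39 = \frac{24716}{9}$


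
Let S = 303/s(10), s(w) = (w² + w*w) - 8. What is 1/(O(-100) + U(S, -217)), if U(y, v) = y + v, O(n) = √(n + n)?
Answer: -882368/190900569 - 40960*I*√2/190900569 ≈ -0.0046221 - 0.00030344*I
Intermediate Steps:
O(n) = √2*√n (O(n) = √(2*n) = √2*√n)
s(w) = -8 + 2*w² (s(w) = (w² + w²) - 8 = 2*w² - 8 = -8 + 2*w²)
S = 101/64 (S = 303/(-8 + 2*10²) = 303/(-8 + 2*100) = 303/(-8 + 200) = 303/192 = 303*(1/192) = 101/64 ≈ 1.5781)
U(y, v) = v + y
1/(O(-100) + U(S, -217)) = 1/(√2*√(-100) + (-217 + 101/64)) = 1/(√2*(10*I) - 13787/64) = 1/(10*I*√2 - 13787/64) = 1/(-13787/64 + 10*I*√2)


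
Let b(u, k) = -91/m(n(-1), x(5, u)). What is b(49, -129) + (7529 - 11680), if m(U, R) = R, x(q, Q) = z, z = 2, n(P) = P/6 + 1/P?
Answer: -8393/2 ≈ -4196.5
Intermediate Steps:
n(P) = 1/P + P/6 (n(P) = P*(⅙) + 1/P = P/6 + 1/P = 1/P + P/6)
x(q, Q) = 2
b(u, k) = -91/2
b(49, -129) + (7529 - 11680) = -91/2 + (7529 - 11680) = -91/2 - 4151 = -8393/2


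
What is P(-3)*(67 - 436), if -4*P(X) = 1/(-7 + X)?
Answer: -369/40 ≈ -9.2250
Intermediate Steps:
P(X) = -1/(4*(-7 + X))
P(-3)*(67 - 436) = (-1/(-28 + 4*(-3)))*(67 - 436) = -1/(-28 - 12)*(-369) = -1/(-40)*(-369) = -1*(-1/40)*(-369) = (1/40)*(-369) = -369/40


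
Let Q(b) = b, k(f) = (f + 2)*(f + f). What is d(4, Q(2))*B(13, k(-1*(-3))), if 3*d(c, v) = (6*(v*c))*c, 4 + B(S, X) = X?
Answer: 1664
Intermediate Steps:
k(f) = 2*f*(2 + f) (k(f) = (2 + f)*(2*f) = 2*f*(2 + f))
B(S, X) = -4 + X
d(c, v) = 2*v*c² (d(c, v) = ((6*(v*c))*c)/3 = ((6*(c*v))*c)/3 = ((6*c*v)*c)/3 = (6*v*c²)/3 = 2*v*c²)
d(4, Q(2))*B(13, k(-1*(-3))) = (2*2*4²)*(-4 + 2*(-1*(-3))*(2 - 1*(-3))) = (2*2*16)*(-4 + 2*3*(2 + 3)) = 64*(-4 + 2*3*5) = 64*(-4 + 30) = 64*26 = 1664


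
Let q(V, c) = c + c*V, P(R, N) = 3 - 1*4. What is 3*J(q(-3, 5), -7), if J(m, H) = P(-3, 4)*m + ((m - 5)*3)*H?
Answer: 975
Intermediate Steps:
P(R, N) = -1 (P(R, N) = 3 - 4 = -1)
q(V, c) = c + V*c
J(m, H) = -m + H*(-15 + 3*m) (J(m, H) = -m + ((m - 5)*3)*H = -m + ((-5 + m)*3)*H = -m + (-15 + 3*m)*H = -m + H*(-15 + 3*m))
3*J(q(-3, 5), -7) = 3*(-5*(1 - 3) - 15*(-7) + 3*(-7)*(5*(1 - 3))) = 3*(-5*(-2) + 105 + 3*(-7)*(5*(-2))) = 3*(-1*(-10) + 105 + 3*(-7)*(-10)) = 3*(10 + 105 + 210) = 3*325 = 975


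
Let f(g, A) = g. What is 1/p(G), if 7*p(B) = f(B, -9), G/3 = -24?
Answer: -7/72 ≈ -0.097222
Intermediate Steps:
G = -72 (G = 3*(-24) = -72)
p(B) = B/7
1/p(G) = 1/((⅐)*(-72)) = 1/(-72/7) = -7/72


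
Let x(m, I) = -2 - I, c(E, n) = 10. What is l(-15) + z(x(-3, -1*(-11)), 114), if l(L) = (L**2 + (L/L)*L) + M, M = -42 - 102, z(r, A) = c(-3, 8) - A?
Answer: -38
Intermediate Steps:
z(r, A) = 10 - A
M = -144
l(L) = -144 + L + L**2 (l(L) = (L**2 + (L/L)*L) - 144 = (L**2 + 1*L) - 144 = (L**2 + L) - 144 = (L + L**2) - 144 = -144 + L + L**2)
l(-15) + z(x(-3, -1*(-11)), 114) = (-144 - 15 + (-15)**2) + (10 - 1*114) = (-144 - 15 + 225) + (10 - 114) = 66 - 104 = -38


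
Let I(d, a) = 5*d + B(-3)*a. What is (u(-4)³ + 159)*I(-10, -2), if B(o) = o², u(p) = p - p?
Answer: -10812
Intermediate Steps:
u(p) = 0
I(d, a) = 5*d + 9*a (I(d, a) = 5*d + (-3)²*a = 5*d + 9*a)
(u(-4)³ + 159)*I(-10, -2) = (0³ + 159)*(5*(-10) + 9*(-2)) = (0 + 159)*(-50 - 18) = 159*(-68) = -10812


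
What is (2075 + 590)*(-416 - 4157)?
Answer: -12187045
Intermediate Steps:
(2075 + 590)*(-416 - 4157) = 2665*(-4573) = -12187045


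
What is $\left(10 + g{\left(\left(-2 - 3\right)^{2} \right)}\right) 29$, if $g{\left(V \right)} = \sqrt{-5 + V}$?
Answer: $290 + 58 \sqrt{5} \approx 419.69$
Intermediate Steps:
$\left(10 + g{\left(\left(-2 - 3\right)^{2} \right)}\right) 29 = \left(10 + \sqrt{-5 + \left(-2 - 3\right)^{2}}\right) 29 = \left(10 + \sqrt{-5 + \left(-5\right)^{2}}\right) 29 = \left(10 + \sqrt{-5 + 25}\right) 29 = \left(10 + \sqrt{20}\right) 29 = \left(10 + 2 \sqrt{5}\right) 29 = 290 + 58 \sqrt{5}$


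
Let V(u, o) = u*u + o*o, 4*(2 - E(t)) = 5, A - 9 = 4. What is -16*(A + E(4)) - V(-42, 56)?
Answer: -5120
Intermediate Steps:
A = 13 (A = 9 + 4 = 13)
E(t) = ¾ (E(t) = 2 - ¼*5 = 2 - 5/4 = ¾)
V(u, o) = o² + u² (V(u, o) = u² + o² = o² + u²)
-16*(A + E(4)) - V(-42, 56) = -16*(13 + ¾) - (56² + (-42)²) = -16*55/4 - (3136 + 1764) = -220 - 1*4900 = -220 - 4900 = -5120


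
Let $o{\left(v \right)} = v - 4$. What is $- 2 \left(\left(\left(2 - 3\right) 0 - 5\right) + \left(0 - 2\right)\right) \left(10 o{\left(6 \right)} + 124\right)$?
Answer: $2016$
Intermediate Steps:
$o{\left(v \right)} = -4 + v$
$- 2 \left(\left(\left(2 - 3\right) 0 - 5\right) + \left(0 - 2\right)\right) \left(10 o{\left(6 \right)} + 124\right) = - 2 \left(\left(\left(2 - 3\right) 0 - 5\right) + \left(0 - 2\right)\right) \left(10 \left(-4 + 6\right) + 124\right) = - 2 \left(\left(\left(-1\right) 0 - 5\right) + \left(0 - 2\right)\right) \left(10 \cdot 2 + 124\right) = - 2 \left(\left(0 - 5\right) - 2\right) \left(20 + 124\right) = - 2 \left(-5 - 2\right) 144 = \left(-2\right) \left(-7\right) 144 = 14 \cdot 144 = 2016$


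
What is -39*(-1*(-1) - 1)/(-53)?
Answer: 0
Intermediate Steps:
-39*(-1*(-1) - 1)/(-53) = -39*(1 - 1)*(-1/53) = -39*0*(-1/53) = 0*(-1/53) = 0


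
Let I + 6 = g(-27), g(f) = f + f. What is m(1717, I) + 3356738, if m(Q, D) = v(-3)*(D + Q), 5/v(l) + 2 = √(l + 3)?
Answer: 6705191/2 ≈ 3.3526e+6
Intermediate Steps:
g(f) = 2*f
I = -60 (I = -6 + 2*(-27) = -6 - 54 = -60)
v(l) = 5/(-2 + √(3 + l)) (v(l) = 5/(-2 + √(l + 3)) = 5/(-2 + √(3 + l)))
m(Q, D) = -5*D/2 - 5*Q/2 (m(Q, D) = (5/(-2 + √(3 - 3)))*(D + Q) = (5/(-2 + √0))*(D + Q) = (5/(-2 + 0))*(D + Q) = (5/(-2))*(D + Q) = (5*(-½))*(D + Q) = -5*(D + Q)/2 = -5*D/2 - 5*Q/2)
m(1717, I) + 3356738 = (-5/2*(-60) - 5/2*1717) + 3356738 = (150 - 8585/2) + 3356738 = -8285/2 + 3356738 = 6705191/2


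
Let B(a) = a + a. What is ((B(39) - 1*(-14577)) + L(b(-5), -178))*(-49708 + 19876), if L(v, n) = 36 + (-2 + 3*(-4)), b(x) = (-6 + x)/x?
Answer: -437844264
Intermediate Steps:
B(a) = 2*a
b(x) = (-6 + x)/x
L(v, n) = 22 (L(v, n) = 36 + (-2 - 12) = 36 - 14 = 22)
((B(39) - 1*(-14577)) + L(b(-5), -178))*(-49708 + 19876) = ((2*39 - 1*(-14577)) + 22)*(-49708 + 19876) = ((78 + 14577) + 22)*(-29832) = (14655 + 22)*(-29832) = 14677*(-29832) = -437844264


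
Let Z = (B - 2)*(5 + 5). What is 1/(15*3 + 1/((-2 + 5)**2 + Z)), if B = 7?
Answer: 59/2656 ≈ 0.022214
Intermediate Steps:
Z = 50 (Z = (7 - 2)*(5 + 5) = 5*10 = 50)
1/(15*3 + 1/((-2 + 5)**2 + Z)) = 1/(15*3 + 1/((-2 + 5)**2 + 50)) = 1/(45 + 1/(3**2 + 50)) = 1/(45 + 1/(9 + 50)) = 1/(45 + 1/59) = 1/(2656/59) = 59/2656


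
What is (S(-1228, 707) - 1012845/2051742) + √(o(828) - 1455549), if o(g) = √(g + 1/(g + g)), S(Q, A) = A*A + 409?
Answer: 342133112197/683914 + √(-27719475156 + 69*√63073774)/138 ≈ 5.0026e+5 + 1206.4*I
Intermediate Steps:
S(Q, A) = 409 + A² (S(Q, A) = A² + 409 = 409 + A²)
o(g) = √(g + 1/(2*g))
(S(-1228, 707) - 1012845/2051742) + √(o(828) - 1455549) = ((409 + 707²) - 1012845/2051742) + √(√(2/828 + 4*828)/2 - 1455549) = ((409 + 499849) - 1012845*1/2051742) + √(√(2*(1/828) + 3312)/2 - 1455549) = (500258 - 337615/683914) + √(√(1/414 + 3312)/2 - 1455549) = 342133112197/683914 + √(√(1371169/414)/2 - 1455549) = 342133112197/683914 + √((√63073774/138)/2 - 1455549) = 342133112197/683914 + √(√63073774/276 - 1455549) = 342133112197/683914 + √(-1455549 + √63073774/276)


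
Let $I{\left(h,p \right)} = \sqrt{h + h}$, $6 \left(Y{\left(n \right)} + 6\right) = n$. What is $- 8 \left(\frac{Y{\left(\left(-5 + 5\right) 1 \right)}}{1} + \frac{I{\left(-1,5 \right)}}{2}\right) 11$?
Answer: $528 - 44 i \sqrt{2} \approx 528.0 - 62.225 i$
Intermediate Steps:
$Y{\left(n \right)} = -6 + \frac{n}{6}$
$I{\left(h,p \right)} = \sqrt{2} \sqrt{h}$ ($I{\left(h,p \right)} = \sqrt{2 h} = \sqrt{2} \sqrt{h}$)
$- 8 \left(\frac{Y{\left(\left(-5 + 5\right) 1 \right)}}{1} + \frac{I{\left(-1,5 \right)}}{2}\right) 11 = - 8 \left(\frac{-6 + \frac{\left(-5 + 5\right) 1}{6}}{1} + \frac{\sqrt{2} \sqrt{-1}}{2}\right) 11 = - 8 \left(\left(-6 + \frac{0 \cdot 1}{6}\right) 1 + \sqrt{2} i \frac{1}{2}\right) 11 = - 8 \left(\left(-6 + \frac{1}{6} \cdot 0\right) 1 + i \sqrt{2} \cdot \frac{1}{2}\right) 11 = - 8 \left(\left(-6 + 0\right) 1 + \frac{i \sqrt{2}}{2}\right) 11 = - 8 \left(\left(-6\right) 1 + \frac{i \sqrt{2}}{2}\right) 11 = - 8 \left(-6 + \frac{i \sqrt{2}}{2}\right) 11 = \left(48 - 4 i \sqrt{2}\right) 11 = 528 - 44 i \sqrt{2}$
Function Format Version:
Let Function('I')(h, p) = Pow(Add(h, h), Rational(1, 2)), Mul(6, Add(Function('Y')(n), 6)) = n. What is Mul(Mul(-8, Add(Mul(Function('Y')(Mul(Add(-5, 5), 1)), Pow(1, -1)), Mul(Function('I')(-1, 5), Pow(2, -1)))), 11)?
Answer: Add(528, Mul(-44, I, Pow(2, Rational(1, 2)))) ≈ Add(528.00, Mul(-62.225, I))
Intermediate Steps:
Function('Y')(n) = Add(-6, Mul(Rational(1, 6), n))
Function('I')(h, p) = Mul(Pow(2, Rational(1, 2)), Pow(h, Rational(1, 2))) (Function('I')(h, p) = Pow(Mul(2, h), Rational(1, 2)) = Mul(Pow(2, Rational(1, 2)), Pow(h, Rational(1, 2))))
Mul(Mul(-8, Add(Mul(Function('Y')(Mul(Add(-5, 5), 1)), Pow(1, -1)), Mul(Function('I')(-1, 5), Pow(2, -1)))), 11) = Mul(Mul(-8, Add(Mul(Add(-6, Mul(Rational(1, 6), Mul(Add(-5, 5), 1))), Pow(1, -1)), Mul(Mul(Pow(2, Rational(1, 2)), Pow(-1, Rational(1, 2))), Pow(2, -1)))), 11) = Mul(Mul(-8, Add(Mul(Add(-6, Mul(Rational(1, 6), Mul(0, 1))), 1), Mul(Mul(Pow(2, Rational(1, 2)), I), Rational(1, 2)))), 11) = Mul(Mul(-8, Add(Mul(Add(-6, Mul(Rational(1, 6), 0)), 1), Mul(Mul(I, Pow(2, Rational(1, 2))), Rational(1, 2)))), 11) = Mul(Mul(-8, Add(Mul(Add(-6, 0), 1), Mul(Rational(1, 2), I, Pow(2, Rational(1, 2))))), 11) = Mul(Mul(-8, Add(Mul(-6, 1), Mul(Rational(1, 2), I, Pow(2, Rational(1, 2))))), 11) = Mul(Mul(-8, Add(-6, Mul(Rational(1, 2), I, Pow(2, Rational(1, 2))))), 11) = Mul(Add(48, Mul(-4, I, Pow(2, Rational(1, 2)))), 11) = Add(528, Mul(-44, I, Pow(2, Rational(1, 2))))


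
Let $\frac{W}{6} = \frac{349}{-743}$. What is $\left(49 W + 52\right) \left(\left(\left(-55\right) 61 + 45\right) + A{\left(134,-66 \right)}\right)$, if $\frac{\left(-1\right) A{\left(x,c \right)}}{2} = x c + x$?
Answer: $- \frac{902616700}{743} \approx -1.2148 \cdot 10^{6}$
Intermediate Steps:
$A{\left(x,c \right)} = - 2 x - 2 c x$ ($A{\left(x,c \right)} = - 2 \left(x c + x\right) = - 2 \left(c x + x\right) = - 2 \left(x + c x\right) = - 2 x - 2 c x$)
$W = - \frac{2094}{743}$ ($W = 6 \frac{349}{-743} = 6 \cdot 349 \left(- \frac{1}{743}\right) = 6 \left(- \frac{349}{743}\right) = - \frac{2094}{743} \approx -2.8183$)
$\left(49 W + 52\right) \left(\left(\left(-55\right) 61 + 45\right) + A{\left(134,-66 \right)}\right) = \left(49 \left(- \frac{2094}{743}\right) + 52\right) \left(\left(\left(-55\right) 61 + 45\right) - 268 \left(1 - 66\right)\right) = \left(- \frac{102606}{743} + 52\right) \left(\left(-3355 + 45\right) - 268 \left(-65\right)\right) = - \frac{63970 \left(-3310 + 17420\right)}{743} = \left(- \frac{63970}{743}\right) 14110 = - \frac{902616700}{743}$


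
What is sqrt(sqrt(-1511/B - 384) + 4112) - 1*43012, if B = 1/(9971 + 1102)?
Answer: -43012 + sqrt(4112 + 7*I*sqrt(341463)) ≈ -42942.0 + 29.052*I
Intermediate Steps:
B = 1/11073 ≈ 9.0310e-5
sqrt(sqrt(-1511/B - 384) + 4112) - 1*43012 = sqrt(sqrt(-1511/1/11073 - 384) + 4112) - 1*43012 = sqrt(sqrt(-1511*11073 - 384) + 4112) - 43012 = sqrt(sqrt(-16731303 - 384) + 4112) - 43012 = sqrt(sqrt(-16731687) + 4112) - 43012 = sqrt(7*I*sqrt(341463) + 4112) - 43012 = sqrt(4112 + 7*I*sqrt(341463)) - 43012 = -43012 + sqrt(4112 + 7*I*sqrt(341463))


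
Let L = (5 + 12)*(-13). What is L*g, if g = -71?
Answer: 15691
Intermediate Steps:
L = -221 (L = 17*(-13) = -221)
L*g = -221*(-71) = 15691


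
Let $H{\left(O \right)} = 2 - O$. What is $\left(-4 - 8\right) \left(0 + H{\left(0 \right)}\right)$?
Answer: $-24$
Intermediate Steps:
$\left(-4 - 8\right) \left(0 + H{\left(0 \right)}\right) = \left(-4 - 8\right) \left(0 + \left(2 - 0\right)\right) = \left(-4 - 8\right) \left(0 + \left(2 + 0\right)\right) = - 12 \left(0 + 2\right) = \left(-12\right) 2 = -24$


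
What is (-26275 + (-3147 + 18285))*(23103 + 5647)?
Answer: -320188750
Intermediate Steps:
(-26275 + (-3147 + 18285))*(23103 + 5647) = (-26275 + 15138)*28750 = -11137*28750 = -320188750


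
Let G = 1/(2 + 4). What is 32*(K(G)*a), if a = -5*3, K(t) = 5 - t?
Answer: -2320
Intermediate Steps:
G = 1/6 ≈ 0.16667
a = -15
32*(K(G)*a) = 32*((5 - 1*1/6)*(-15)) = 32*((5 - 1/6)*(-15)) = 32*((29/6)*(-15)) = 32*(-145/2) = -2320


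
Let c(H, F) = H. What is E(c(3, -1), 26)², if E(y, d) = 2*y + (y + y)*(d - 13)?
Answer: 7056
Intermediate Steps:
E(y, d) = 2*y + 2*y*(-13 + d) (E(y, d) = 2*y + (2*y)*(-13 + d) = 2*y + 2*y*(-13 + d))
E(c(3, -1), 26)² = (2*3*(-12 + 26))² = (2*3*14)² = 84² = 7056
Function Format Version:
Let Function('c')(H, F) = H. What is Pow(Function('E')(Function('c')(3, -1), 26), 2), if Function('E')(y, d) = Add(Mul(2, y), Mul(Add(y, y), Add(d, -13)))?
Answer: 7056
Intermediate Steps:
Function('E')(y, d) = Add(Mul(2, y), Mul(2, y, Add(-13, d))) (Function('E')(y, d) = Add(Mul(2, y), Mul(Mul(2, y), Add(-13, d))) = Add(Mul(2, y), Mul(2, y, Add(-13, d))))
Pow(Function('E')(Function('c')(3, -1), 26), 2) = Pow(Mul(2, 3, Add(-12, 26)), 2) = Pow(Mul(2, 3, 14), 2) = Pow(84, 2) = 7056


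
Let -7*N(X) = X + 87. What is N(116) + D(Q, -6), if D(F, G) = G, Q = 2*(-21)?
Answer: -35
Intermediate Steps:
Q = -42
N(X) = -87/7 - X/7 (N(X) = -(X + 87)/7 = -(87 + X)/7 = -87/7 - X/7)
N(116) + D(Q, -6) = (-87/7 - ⅐*116) - 6 = (-87/7 - 116/7) - 6 = -29 - 6 = -35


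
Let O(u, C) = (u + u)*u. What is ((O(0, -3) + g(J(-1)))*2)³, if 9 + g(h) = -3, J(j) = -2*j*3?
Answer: -13824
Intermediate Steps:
J(j) = -6*j
O(u, C) = 2*u² (O(u, C) = (2*u)*u = 2*u²)
g(h) = -12 (g(h) = -9 - 3 = -12)
((O(0, -3) + g(J(-1)))*2)³ = ((2*0² - 12)*2)³ = ((2*0 - 12)*2)³ = ((0 - 12)*2)³ = (-12*2)³ = (-24)³ = -13824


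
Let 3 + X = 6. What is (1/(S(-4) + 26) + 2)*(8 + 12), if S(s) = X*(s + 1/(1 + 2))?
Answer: 124/3 ≈ 41.333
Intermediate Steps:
X = 3 (X = -3 + 6 = 3)
S(s) = 1 + 3*s (S(s) = 3*(s + 1/(1 + 2)) = 3*(s + 1/3) = 3*(s + ⅓) = 3*(⅓ + s) = 1 + 3*s)
(1/(S(-4) + 26) + 2)*(8 + 12) = (1/((1 + 3*(-4)) + 26) + 2)*(8 + 12) = (1/((1 - 12) + 26) + 2)*20 = (1/(-11 + 26) + 2)*20 = (1/15 + 2)*20 = (31/15)*20 = 124/3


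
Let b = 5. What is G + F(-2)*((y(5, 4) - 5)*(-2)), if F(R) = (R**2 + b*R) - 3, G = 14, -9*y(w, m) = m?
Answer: -84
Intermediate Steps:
y(w, m) = -m/9
F(R) = -3 + R**2 + 5*R (F(R) = (R**2 + 5*R) - 3 = -3 + R**2 + 5*R)
G + F(-2)*((y(5, 4) - 5)*(-2)) = 14 + (-3 + (-2)**2 + 5*(-2))*((-1/9*4 - 5)*(-2)) = 14 + (-3 + 4 - 10)*((-4/9 - 5)*(-2)) = 14 - (-49)*(-2) = 14 - 9*98/9 = 14 - 98 = -84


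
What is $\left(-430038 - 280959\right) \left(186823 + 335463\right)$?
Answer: $-371343779142$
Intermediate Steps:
$\left(-430038 - 280959\right) \left(186823 + 335463\right) = \left(-710997\right) 522286 = -371343779142$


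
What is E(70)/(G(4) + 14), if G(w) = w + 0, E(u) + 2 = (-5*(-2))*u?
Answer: 349/9 ≈ 38.778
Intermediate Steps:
E(u) = -2 + 10*u (E(u) = -2 + (-5*(-2))*u = -2 + 10*u)
G(w) = w
E(70)/(G(4) + 14) = (-2 + 10*70)/(4 + 14) = (-2 + 700)/18 = 698*(1/18) = 349/9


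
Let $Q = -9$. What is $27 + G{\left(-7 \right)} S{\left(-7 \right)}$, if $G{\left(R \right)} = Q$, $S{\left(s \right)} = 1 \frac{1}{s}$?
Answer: $\frac{198}{7} \approx 28.286$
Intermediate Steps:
$S{\left(s \right)} = \frac{1}{s}$
$G{\left(R \right)} = -9$
$27 + G{\left(-7 \right)} S{\left(-7 \right)} = 27 - \frac{9}{-7} = 27 - - \frac{9}{7} = 27 + \frac{9}{7} = \frac{198}{7}$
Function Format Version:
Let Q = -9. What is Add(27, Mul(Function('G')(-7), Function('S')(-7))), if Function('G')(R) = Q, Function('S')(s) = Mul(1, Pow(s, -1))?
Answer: Rational(198, 7) ≈ 28.286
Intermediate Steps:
Function('S')(s) = Pow(s, -1)
Function('G')(R) = -9
Add(27, Mul(Function('G')(-7), Function('S')(-7))) = Add(27, Mul(-9, Pow(-7, -1))) = Add(27, Mul(-9, Rational(-1, 7))) = Add(27, Rational(9, 7)) = Rational(198, 7)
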